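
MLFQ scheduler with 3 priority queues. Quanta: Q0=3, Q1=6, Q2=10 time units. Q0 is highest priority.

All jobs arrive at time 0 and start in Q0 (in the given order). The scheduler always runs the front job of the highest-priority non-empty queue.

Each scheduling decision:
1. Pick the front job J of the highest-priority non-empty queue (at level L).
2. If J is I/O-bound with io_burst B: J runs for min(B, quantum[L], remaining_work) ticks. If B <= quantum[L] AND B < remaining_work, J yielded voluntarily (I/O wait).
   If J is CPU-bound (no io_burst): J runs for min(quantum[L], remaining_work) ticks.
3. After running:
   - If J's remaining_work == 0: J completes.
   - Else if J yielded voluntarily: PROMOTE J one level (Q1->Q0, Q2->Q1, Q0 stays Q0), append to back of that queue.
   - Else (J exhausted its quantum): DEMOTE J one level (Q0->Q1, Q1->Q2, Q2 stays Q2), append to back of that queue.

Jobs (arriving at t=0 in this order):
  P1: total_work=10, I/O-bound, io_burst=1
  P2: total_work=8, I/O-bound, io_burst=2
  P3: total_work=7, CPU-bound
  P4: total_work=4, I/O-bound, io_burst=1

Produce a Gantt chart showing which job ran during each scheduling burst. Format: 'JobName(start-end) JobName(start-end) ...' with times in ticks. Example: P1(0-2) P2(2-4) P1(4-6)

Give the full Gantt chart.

Answer: P1(0-1) P2(1-3) P3(3-6) P4(6-7) P1(7-8) P2(8-10) P4(10-11) P1(11-12) P2(12-14) P4(14-15) P1(15-16) P2(16-18) P4(18-19) P1(19-20) P1(20-21) P1(21-22) P1(22-23) P1(23-24) P1(24-25) P3(25-29)

Derivation:
t=0-1: P1@Q0 runs 1, rem=9, I/O yield, promote→Q0. Q0=[P2,P3,P4,P1] Q1=[] Q2=[]
t=1-3: P2@Q0 runs 2, rem=6, I/O yield, promote→Q0. Q0=[P3,P4,P1,P2] Q1=[] Q2=[]
t=3-6: P3@Q0 runs 3, rem=4, quantum used, demote→Q1. Q0=[P4,P1,P2] Q1=[P3] Q2=[]
t=6-7: P4@Q0 runs 1, rem=3, I/O yield, promote→Q0. Q0=[P1,P2,P4] Q1=[P3] Q2=[]
t=7-8: P1@Q0 runs 1, rem=8, I/O yield, promote→Q0. Q0=[P2,P4,P1] Q1=[P3] Q2=[]
t=8-10: P2@Q0 runs 2, rem=4, I/O yield, promote→Q0. Q0=[P4,P1,P2] Q1=[P3] Q2=[]
t=10-11: P4@Q0 runs 1, rem=2, I/O yield, promote→Q0. Q0=[P1,P2,P4] Q1=[P3] Q2=[]
t=11-12: P1@Q0 runs 1, rem=7, I/O yield, promote→Q0. Q0=[P2,P4,P1] Q1=[P3] Q2=[]
t=12-14: P2@Q0 runs 2, rem=2, I/O yield, promote→Q0. Q0=[P4,P1,P2] Q1=[P3] Q2=[]
t=14-15: P4@Q0 runs 1, rem=1, I/O yield, promote→Q0. Q0=[P1,P2,P4] Q1=[P3] Q2=[]
t=15-16: P1@Q0 runs 1, rem=6, I/O yield, promote→Q0. Q0=[P2,P4,P1] Q1=[P3] Q2=[]
t=16-18: P2@Q0 runs 2, rem=0, completes. Q0=[P4,P1] Q1=[P3] Q2=[]
t=18-19: P4@Q0 runs 1, rem=0, completes. Q0=[P1] Q1=[P3] Q2=[]
t=19-20: P1@Q0 runs 1, rem=5, I/O yield, promote→Q0. Q0=[P1] Q1=[P3] Q2=[]
t=20-21: P1@Q0 runs 1, rem=4, I/O yield, promote→Q0. Q0=[P1] Q1=[P3] Q2=[]
t=21-22: P1@Q0 runs 1, rem=3, I/O yield, promote→Q0. Q0=[P1] Q1=[P3] Q2=[]
t=22-23: P1@Q0 runs 1, rem=2, I/O yield, promote→Q0. Q0=[P1] Q1=[P3] Q2=[]
t=23-24: P1@Q0 runs 1, rem=1, I/O yield, promote→Q0. Q0=[P1] Q1=[P3] Q2=[]
t=24-25: P1@Q0 runs 1, rem=0, completes. Q0=[] Q1=[P3] Q2=[]
t=25-29: P3@Q1 runs 4, rem=0, completes. Q0=[] Q1=[] Q2=[]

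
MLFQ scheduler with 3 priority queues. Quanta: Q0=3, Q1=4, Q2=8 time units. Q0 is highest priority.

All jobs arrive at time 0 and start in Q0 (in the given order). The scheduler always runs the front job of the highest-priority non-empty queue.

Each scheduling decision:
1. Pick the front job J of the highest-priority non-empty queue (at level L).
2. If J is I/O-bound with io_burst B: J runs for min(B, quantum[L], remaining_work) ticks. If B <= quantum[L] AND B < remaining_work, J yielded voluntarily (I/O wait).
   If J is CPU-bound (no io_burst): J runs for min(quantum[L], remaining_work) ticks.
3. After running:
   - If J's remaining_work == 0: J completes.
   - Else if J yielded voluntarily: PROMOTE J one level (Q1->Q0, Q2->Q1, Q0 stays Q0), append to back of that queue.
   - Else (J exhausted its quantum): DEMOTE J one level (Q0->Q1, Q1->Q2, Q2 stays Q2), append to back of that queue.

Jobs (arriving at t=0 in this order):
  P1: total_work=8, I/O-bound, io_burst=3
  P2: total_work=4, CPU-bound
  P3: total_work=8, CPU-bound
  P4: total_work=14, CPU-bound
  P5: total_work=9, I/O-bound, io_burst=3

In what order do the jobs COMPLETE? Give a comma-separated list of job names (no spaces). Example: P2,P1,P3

t=0-3: P1@Q0 runs 3, rem=5, I/O yield, promote→Q0. Q0=[P2,P3,P4,P5,P1] Q1=[] Q2=[]
t=3-6: P2@Q0 runs 3, rem=1, quantum used, demote→Q1. Q0=[P3,P4,P5,P1] Q1=[P2] Q2=[]
t=6-9: P3@Q0 runs 3, rem=5, quantum used, demote→Q1. Q0=[P4,P5,P1] Q1=[P2,P3] Q2=[]
t=9-12: P4@Q0 runs 3, rem=11, quantum used, demote→Q1. Q0=[P5,P1] Q1=[P2,P3,P4] Q2=[]
t=12-15: P5@Q0 runs 3, rem=6, I/O yield, promote→Q0. Q0=[P1,P5] Q1=[P2,P3,P4] Q2=[]
t=15-18: P1@Q0 runs 3, rem=2, I/O yield, promote→Q0. Q0=[P5,P1] Q1=[P2,P3,P4] Q2=[]
t=18-21: P5@Q0 runs 3, rem=3, I/O yield, promote→Q0. Q0=[P1,P5] Q1=[P2,P3,P4] Q2=[]
t=21-23: P1@Q0 runs 2, rem=0, completes. Q0=[P5] Q1=[P2,P3,P4] Q2=[]
t=23-26: P5@Q0 runs 3, rem=0, completes. Q0=[] Q1=[P2,P3,P4] Q2=[]
t=26-27: P2@Q1 runs 1, rem=0, completes. Q0=[] Q1=[P3,P4] Q2=[]
t=27-31: P3@Q1 runs 4, rem=1, quantum used, demote→Q2. Q0=[] Q1=[P4] Q2=[P3]
t=31-35: P4@Q1 runs 4, rem=7, quantum used, demote→Q2. Q0=[] Q1=[] Q2=[P3,P4]
t=35-36: P3@Q2 runs 1, rem=0, completes. Q0=[] Q1=[] Q2=[P4]
t=36-43: P4@Q2 runs 7, rem=0, completes. Q0=[] Q1=[] Q2=[]

Answer: P1,P5,P2,P3,P4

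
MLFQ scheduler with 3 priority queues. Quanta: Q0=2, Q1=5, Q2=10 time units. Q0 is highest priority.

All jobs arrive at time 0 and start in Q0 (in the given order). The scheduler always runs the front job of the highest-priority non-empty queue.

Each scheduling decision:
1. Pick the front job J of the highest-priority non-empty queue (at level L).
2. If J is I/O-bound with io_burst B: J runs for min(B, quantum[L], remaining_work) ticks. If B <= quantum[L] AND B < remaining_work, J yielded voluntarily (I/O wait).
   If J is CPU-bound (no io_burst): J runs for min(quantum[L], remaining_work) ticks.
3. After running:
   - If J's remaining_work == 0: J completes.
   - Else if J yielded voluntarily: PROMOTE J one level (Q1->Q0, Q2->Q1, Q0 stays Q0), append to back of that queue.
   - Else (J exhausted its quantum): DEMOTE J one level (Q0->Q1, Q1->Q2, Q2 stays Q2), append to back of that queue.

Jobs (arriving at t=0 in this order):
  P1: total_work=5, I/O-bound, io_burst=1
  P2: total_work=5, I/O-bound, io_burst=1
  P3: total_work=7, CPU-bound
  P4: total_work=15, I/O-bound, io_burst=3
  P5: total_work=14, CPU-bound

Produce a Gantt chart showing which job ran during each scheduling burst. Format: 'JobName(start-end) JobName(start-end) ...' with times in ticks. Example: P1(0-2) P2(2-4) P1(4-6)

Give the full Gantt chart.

Answer: P1(0-1) P2(1-2) P3(2-4) P4(4-6) P5(6-8) P1(8-9) P2(9-10) P1(10-11) P2(11-12) P1(12-13) P2(13-14) P1(14-15) P2(15-16) P3(16-21) P4(21-24) P4(24-26) P5(26-31) P4(31-34) P4(34-36) P4(36-39) P5(39-46)

Derivation:
t=0-1: P1@Q0 runs 1, rem=4, I/O yield, promote→Q0. Q0=[P2,P3,P4,P5,P1] Q1=[] Q2=[]
t=1-2: P2@Q0 runs 1, rem=4, I/O yield, promote→Q0. Q0=[P3,P4,P5,P1,P2] Q1=[] Q2=[]
t=2-4: P3@Q0 runs 2, rem=5, quantum used, demote→Q1. Q0=[P4,P5,P1,P2] Q1=[P3] Q2=[]
t=4-6: P4@Q0 runs 2, rem=13, quantum used, demote→Q1. Q0=[P5,P1,P2] Q1=[P3,P4] Q2=[]
t=6-8: P5@Q0 runs 2, rem=12, quantum used, demote→Q1. Q0=[P1,P2] Q1=[P3,P4,P5] Q2=[]
t=8-9: P1@Q0 runs 1, rem=3, I/O yield, promote→Q0. Q0=[P2,P1] Q1=[P3,P4,P5] Q2=[]
t=9-10: P2@Q0 runs 1, rem=3, I/O yield, promote→Q0. Q0=[P1,P2] Q1=[P3,P4,P5] Q2=[]
t=10-11: P1@Q0 runs 1, rem=2, I/O yield, promote→Q0. Q0=[P2,P1] Q1=[P3,P4,P5] Q2=[]
t=11-12: P2@Q0 runs 1, rem=2, I/O yield, promote→Q0. Q0=[P1,P2] Q1=[P3,P4,P5] Q2=[]
t=12-13: P1@Q0 runs 1, rem=1, I/O yield, promote→Q0. Q0=[P2,P1] Q1=[P3,P4,P5] Q2=[]
t=13-14: P2@Q0 runs 1, rem=1, I/O yield, promote→Q0. Q0=[P1,P2] Q1=[P3,P4,P5] Q2=[]
t=14-15: P1@Q0 runs 1, rem=0, completes. Q0=[P2] Q1=[P3,P4,P5] Q2=[]
t=15-16: P2@Q0 runs 1, rem=0, completes. Q0=[] Q1=[P3,P4,P5] Q2=[]
t=16-21: P3@Q1 runs 5, rem=0, completes. Q0=[] Q1=[P4,P5] Q2=[]
t=21-24: P4@Q1 runs 3, rem=10, I/O yield, promote→Q0. Q0=[P4] Q1=[P5] Q2=[]
t=24-26: P4@Q0 runs 2, rem=8, quantum used, demote→Q1. Q0=[] Q1=[P5,P4] Q2=[]
t=26-31: P5@Q1 runs 5, rem=7, quantum used, demote→Q2. Q0=[] Q1=[P4] Q2=[P5]
t=31-34: P4@Q1 runs 3, rem=5, I/O yield, promote→Q0. Q0=[P4] Q1=[] Q2=[P5]
t=34-36: P4@Q0 runs 2, rem=3, quantum used, demote→Q1. Q0=[] Q1=[P4] Q2=[P5]
t=36-39: P4@Q1 runs 3, rem=0, completes. Q0=[] Q1=[] Q2=[P5]
t=39-46: P5@Q2 runs 7, rem=0, completes. Q0=[] Q1=[] Q2=[]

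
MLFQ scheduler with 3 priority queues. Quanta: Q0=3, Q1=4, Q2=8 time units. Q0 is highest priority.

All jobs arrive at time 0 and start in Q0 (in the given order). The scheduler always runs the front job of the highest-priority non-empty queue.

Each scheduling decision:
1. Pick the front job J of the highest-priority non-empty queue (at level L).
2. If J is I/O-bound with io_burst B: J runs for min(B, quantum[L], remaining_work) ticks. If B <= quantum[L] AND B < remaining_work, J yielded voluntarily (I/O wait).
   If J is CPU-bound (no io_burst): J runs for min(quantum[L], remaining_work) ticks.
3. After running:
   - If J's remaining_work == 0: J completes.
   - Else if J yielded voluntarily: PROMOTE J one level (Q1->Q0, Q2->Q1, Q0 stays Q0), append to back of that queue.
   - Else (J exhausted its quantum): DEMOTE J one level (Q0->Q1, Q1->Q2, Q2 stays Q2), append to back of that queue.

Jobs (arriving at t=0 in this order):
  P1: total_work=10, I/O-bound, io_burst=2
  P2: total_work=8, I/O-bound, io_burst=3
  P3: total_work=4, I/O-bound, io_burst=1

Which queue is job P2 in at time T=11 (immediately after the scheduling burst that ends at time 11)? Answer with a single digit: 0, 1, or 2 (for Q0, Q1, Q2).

t=0-2: P1@Q0 runs 2, rem=8, I/O yield, promote→Q0. Q0=[P2,P3,P1] Q1=[] Q2=[]
t=2-5: P2@Q0 runs 3, rem=5, I/O yield, promote→Q0. Q0=[P3,P1,P2] Q1=[] Q2=[]
t=5-6: P3@Q0 runs 1, rem=3, I/O yield, promote→Q0. Q0=[P1,P2,P3] Q1=[] Q2=[]
t=6-8: P1@Q0 runs 2, rem=6, I/O yield, promote→Q0. Q0=[P2,P3,P1] Q1=[] Q2=[]
t=8-11: P2@Q0 runs 3, rem=2, I/O yield, promote→Q0. Q0=[P3,P1,P2] Q1=[] Q2=[]
t=11-12: P3@Q0 runs 1, rem=2, I/O yield, promote→Q0. Q0=[P1,P2,P3] Q1=[] Q2=[]
t=12-14: P1@Q0 runs 2, rem=4, I/O yield, promote→Q0. Q0=[P2,P3,P1] Q1=[] Q2=[]
t=14-16: P2@Q0 runs 2, rem=0, completes. Q0=[P3,P1] Q1=[] Q2=[]
t=16-17: P3@Q0 runs 1, rem=1, I/O yield, promote→Q0. Q0=[P1,P3] Q1=[] Q2=[]
t=17-19: P1@Q0 runs 2, rem=2, I/O yield, promote→Q0. Q0=[P3,P1] Q1=[] Q2=[]
t=19-20: P3@Q0 runs 1, rem=0, completes. Q0=[P1] Q1=[] Q2=[]
t=20-22: P1@Q0 runs 2, rem=0, completes. Q0=[] Q1=[] Q2=[]

Answer: 0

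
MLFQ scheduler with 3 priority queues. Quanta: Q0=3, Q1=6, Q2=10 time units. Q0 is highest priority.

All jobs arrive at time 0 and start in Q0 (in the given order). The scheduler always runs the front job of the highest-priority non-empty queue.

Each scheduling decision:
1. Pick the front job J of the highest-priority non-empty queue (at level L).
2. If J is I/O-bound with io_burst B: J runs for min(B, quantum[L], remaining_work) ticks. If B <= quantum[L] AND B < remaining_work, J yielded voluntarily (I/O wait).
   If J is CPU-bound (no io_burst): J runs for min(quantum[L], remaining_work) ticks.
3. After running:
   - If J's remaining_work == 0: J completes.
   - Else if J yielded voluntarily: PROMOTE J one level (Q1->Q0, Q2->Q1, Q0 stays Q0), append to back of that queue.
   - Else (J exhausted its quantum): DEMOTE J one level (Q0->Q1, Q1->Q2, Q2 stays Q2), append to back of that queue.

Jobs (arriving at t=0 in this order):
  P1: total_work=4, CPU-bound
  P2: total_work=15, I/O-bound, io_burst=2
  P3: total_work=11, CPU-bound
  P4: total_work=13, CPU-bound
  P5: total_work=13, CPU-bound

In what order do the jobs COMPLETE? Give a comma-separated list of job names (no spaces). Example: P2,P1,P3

Answer: P2,P1,P3,P4,P5

Derivation:
t=0-3: P1@Q0 runs 3, rem=1, quantum used, demote→Q1. Q0=[P2,P3,P4,P5] Q1=[P1] Q2=[]
t=3-5: P2@Q0 runs 2, rem=13, I/O yield, promote→Q0. Q0=[P3,P4,P5,P2] Q1=[P1] Q2=[]
t=5-8: P3@Q0 runs 3, rem=8, quantum used, demote→Q1. Q0=[P4,P5,P2] Q1=[P1,P3] Q2=[]
t=8-11: P4@Q0 runs 3, rem=10, quantum used, demote→Q1. Q0=[P5,P2] Q1=[P1,P3,P4] Q2=[]
t=11-14: P5@Q0 runs 3, rem=10, quantum used, demote→Q1. Q0=[P2] Q1=[P1,P3,P4,P5] Q2=[]
t=14-16: P2@Q0 runs 2, rem=11, I/O yield, promote→Q0. Q0=[P2] Q1=[P1,P3,P4,P5] Q2=[]
t=16-18: P2@Q0 runs 2, rem=9, I/O yield, promote→Q0. Q0=[P2] Q1=[P1,P3,P4,P5] Q2=[]
t=18-20: P2@Q0 runs 2, rem=7, I/O yield, promote→Q0. Q0=[P2] Q1=[P1,P3,P4,P5] Q2=[]
t=20-22: P2@Q0 runs 2, rem=5, I/O yield, promote→Q0. Q0=[P2] Q1=[P1,P3,P4,P5] Q2=[]
t=22-24: P2@Q0 runs 2, rem=3, I/O yield, promote→Q0. Q0=[P2] Q1=[P1,P3,P4,P5] Q2=[]
t=24-26: P2@Q0 runs 2, rem=1, I/O yield, promote→Q0. Q0=[P2] Q1=[P1,P3,P4,P5] Q2=[]
t=26-27: P2@Q0 runs 1, rem=0, completes. Q0=[] Q1=[P1,P3,P4,P5] Q2=[]
t=27-28: P1@Q1 runs 1, rem=0, completes. Q0=[] Q1=[P3,P4,P5] Q2=[]
t=28-34: P3@Q1 runs 6, rem=2, quantum used, demote→Q2. Q0=[] Q1=[P4,P5] Q2=[P3]
t=34-40: P4@Q1 runs 6, rem=4, quantum used, demote→Q2. Q0=[] Q1=[P5] Q2=[P3,P4]
t=40-46: P5@Q1 runs 6, rem=4, quantum used, demote→Q2. Q0=[] Q1=[] Q2=[P3,P4,P5]
t=46-48: P3@Q2 runs 2, rem=0, completes. Q0=[] Q1=[] Q2=[P4,P5]
t=48-52: P4@Q2 runs 4, rem=0, completes. Q0=[] Q1=[] Q2=[P5]
t=52-56: P5@Q2 runs 4, rem=0, completes. Q0=[] Q1=[] Q2=[]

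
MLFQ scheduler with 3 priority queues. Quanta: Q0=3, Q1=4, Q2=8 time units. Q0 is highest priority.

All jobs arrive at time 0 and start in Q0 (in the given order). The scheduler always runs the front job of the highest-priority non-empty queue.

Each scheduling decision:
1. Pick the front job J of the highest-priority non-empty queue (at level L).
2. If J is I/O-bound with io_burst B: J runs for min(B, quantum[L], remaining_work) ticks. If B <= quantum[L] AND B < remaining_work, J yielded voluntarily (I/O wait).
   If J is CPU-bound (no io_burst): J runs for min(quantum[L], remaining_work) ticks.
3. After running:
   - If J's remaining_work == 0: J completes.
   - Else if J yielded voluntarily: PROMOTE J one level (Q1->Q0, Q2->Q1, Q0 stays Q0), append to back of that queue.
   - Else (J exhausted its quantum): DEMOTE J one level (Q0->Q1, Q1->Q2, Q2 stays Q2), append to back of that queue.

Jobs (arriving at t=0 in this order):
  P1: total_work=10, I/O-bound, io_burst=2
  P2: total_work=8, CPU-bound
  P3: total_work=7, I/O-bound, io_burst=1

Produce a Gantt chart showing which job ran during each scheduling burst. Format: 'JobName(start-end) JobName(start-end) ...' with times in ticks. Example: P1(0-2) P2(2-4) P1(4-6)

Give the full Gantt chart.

t=0-2: P1@Q0 runs 2, rem=8, I/O yield, promote→Q0. Q0=[P2,P3,P1] Q1=[] Q2=[]
t=2-5: P2@Q0 runs 3, rem=5, quantum used, demote→Q1. Q0=[P3,P1] Q1=[P2] Q2=[]
t=5-6: P3@Q0 runs 1, rem=6, I/O yield, promote→Q0. Q0=[P1,P3] Q1=[P2] Q2=[]
t=6-8: P1@Q0 runs 2, rem=6, I/O yield, promote→Q0. Q0=[P3,P1] Q1=[P2] Q2=[]
t=8-9: P3@Q0 runs 1, rem=5, I/O yield, promote→Q0. Q0=[P1,P3] Q1=[P2] Q2=[]
t=9-11: P1@Q0 runs 2, rem=4, I/O yield, promote→Q0. Q0=[P3,P1] Q1=[P2] Q2=[]
t=11-12: P3@Q0 runs 1, rem=4, I/O yield, promote→Q0. Q0=[P1,P3] Q1=[P2] Q2=[]
t=12-14: P1@Q0 runs 2, rem=2, I/O yield, promote→Q0. Q0=[P3,P1] Q1=[P2] Q2=[]
t=14-15: P3@Q0 runs 1, rem=3, I/O yield, promote→Q0. Q0=[P1,P3] Q1=[P2] Q2=[]
t=15-17: P1@Q0 runs 2, rem=0, completes. Q0=[P3] Q1=[P2] Q2=[]
t=17-18: P3@Q0 runs 1, rem=2, I/O yield, promote→Q0. Q0=[P3] Q1=[P2] Q2=[]
t=18-19: P3@Q0 runs 1, rem=1, I/O yield, promote→Q0. Q0=[P3] Q1=[P2] Q2=[]
t=19-20: P3@Q0 runs 1, rem=0, completes. Q0=[] Q1=[P2] Q2=[]
t=20-24: P2@Q1 runs 4, rem=1, quantum used, demote→Q2. Q0=[] Q1=[] Q2=[P2]
t=24-25: P2@Q2 runs 1, rem=0, completes. Q0=[] Q1=[] Q2=[]

Answer: P1(0-2) P2(2-5) P3(5-6) P1(6-8) P3(8-9) P1(9-11) P3(11-12) P1(12-14) P3(14-15) P1(15-17) P3(17-18) P3(18-19) P3(19-20) P2(20-24) P2(24-25)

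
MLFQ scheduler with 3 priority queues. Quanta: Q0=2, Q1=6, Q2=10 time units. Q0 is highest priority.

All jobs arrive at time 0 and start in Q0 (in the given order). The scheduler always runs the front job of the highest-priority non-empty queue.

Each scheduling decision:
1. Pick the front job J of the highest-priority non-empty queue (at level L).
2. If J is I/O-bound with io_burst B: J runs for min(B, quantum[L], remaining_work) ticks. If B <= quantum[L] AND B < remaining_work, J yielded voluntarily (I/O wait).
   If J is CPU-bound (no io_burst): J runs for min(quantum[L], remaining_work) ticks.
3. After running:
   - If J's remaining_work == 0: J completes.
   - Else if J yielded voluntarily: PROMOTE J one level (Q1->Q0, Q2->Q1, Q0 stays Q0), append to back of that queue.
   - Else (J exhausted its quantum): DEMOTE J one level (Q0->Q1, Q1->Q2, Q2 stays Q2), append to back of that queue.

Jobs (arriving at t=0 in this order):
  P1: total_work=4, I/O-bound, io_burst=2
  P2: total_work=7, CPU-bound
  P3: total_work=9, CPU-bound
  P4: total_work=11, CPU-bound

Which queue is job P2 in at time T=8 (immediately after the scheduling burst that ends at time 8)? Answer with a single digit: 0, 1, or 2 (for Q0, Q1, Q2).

Answer: 1

Derivation:
t=0-2: P1@Q0 runs 2, rem=2, I/O yield, promote→Q0. Q0=[P2,P3,P4,P1] Q1=[] Q2=[]
t=2-4: P2@Q0 runs 2, rem=5, quantum used, demote→Q1. Q0=[P3,P4,P1] Q1=[P2] Q2=[]
t=4-6: P3@Q0 runs 2, rem=7, quantum used, demote→Q1. Q0=[P4,P1] Q1=[P2,P3] Q2=[]
t=6-8: P4@Q0 runs 2, rem=9, quantum used, demote→Q1. Q0=[P1] Q1=[P2,P3,P4] Q2=[]
t=8-10: P1@Q0 runs 2, rem=0, completes. Q0=[] Q1=[P2,P3,P4] Q2=[]
t=10-15: P2@Q1 runs 5, rem=0, completes. Q0=[] Q1=[P3,P4] Q2=[]
t=15-21: P3@Q1 runs 6, rem=1, quantum used, demote→Q2. Q0=[] Q1=[P4] Q2=[P3]
t=21-27: P4@Q1 runs 6, rem=3, quantum used, demote→Q2. Q0=[] Q1=[] Q2=[P3,P4]
t=27-28: P3@Q2 runs 1, rem=0, completes. Q0=[] Q1=[] Q2=[P4]
t=28-31: P4@Q2 runs 3, rem=0, completes. Q0=[] Q1=[] Q2=[]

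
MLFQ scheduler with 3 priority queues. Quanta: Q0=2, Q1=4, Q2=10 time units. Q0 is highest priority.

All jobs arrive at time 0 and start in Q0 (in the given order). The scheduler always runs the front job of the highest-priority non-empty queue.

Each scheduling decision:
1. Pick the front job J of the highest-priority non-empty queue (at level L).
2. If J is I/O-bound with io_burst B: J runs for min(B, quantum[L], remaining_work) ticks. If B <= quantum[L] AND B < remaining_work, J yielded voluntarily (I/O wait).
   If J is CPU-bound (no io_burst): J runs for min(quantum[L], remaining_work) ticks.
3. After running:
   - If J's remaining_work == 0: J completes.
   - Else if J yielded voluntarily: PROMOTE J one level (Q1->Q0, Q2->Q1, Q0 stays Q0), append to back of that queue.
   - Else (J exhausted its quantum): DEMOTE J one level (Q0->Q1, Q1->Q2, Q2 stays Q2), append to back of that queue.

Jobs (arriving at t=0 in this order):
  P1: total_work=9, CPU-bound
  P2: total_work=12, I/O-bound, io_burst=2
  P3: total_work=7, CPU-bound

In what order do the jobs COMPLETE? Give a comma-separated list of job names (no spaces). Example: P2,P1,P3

Answer: P2,P1,P3

Derivation:
t=0-2: P1@Q0 runs 2, rem=7, quantum used, demote→Q1. Q0=[P2,P3] Q1=[P1] Q2=[]
t=2-4: P2@Q0 runs 2, rem=10, I/O yield, promote→Q0. Q0=[P3,P2] Q1=[P1] Q2=[]
t=4-6: P3@Q0 runs 2, rem=5, quantum used, demote→Q1. Q0=[P2] Q1=[P1,P3] Q2=[]
t=6-8: P2@Q0 runs 2, rem=8, I/O yield, promote→Q0. Q0=[P2] Q1=[P1,P3] Q2=[]
t=8-10: P2@Q0 runs 2, rem=6, I/O yield, promote→Q0. Q0=[P2] Q1=[P1,P3] Q2=[]
t=10-12: P2@Q0 runs 2, rem=4, I/O yield, promote→Q0. Q0=[P2] Q1=[P1,P3] Q2=[]
t=12-14: P2@Q0 runs 2, rem=2, I/O yield, promote→Q0. Q0=[P2] Q1=[P1,P3] Q2=[]
t=14-16: P2@Q0 runs 2, rem=0, completes. Q0=[] Q1=[P1,P3] Q2=[]
t=16-20: P1@Q1 runs 4, rem=3, quantum used, demote→Q2. Q0=[] Q1=[P3] Q2=[P1]
t=20-24: P3@Q1 runs 4, rem=1, quantum used, demote→Q2. Q0=[] Q1=[] Q2=[P1,P3]
t=24-27: P1@Q2 runs 3, rem=0, completes. Q0=[] Q1=[] Q2=[P3]
t=27-28: P3@Q2 runs 1, rem=0, completes. Q0=[] Q1=[] Q2=[]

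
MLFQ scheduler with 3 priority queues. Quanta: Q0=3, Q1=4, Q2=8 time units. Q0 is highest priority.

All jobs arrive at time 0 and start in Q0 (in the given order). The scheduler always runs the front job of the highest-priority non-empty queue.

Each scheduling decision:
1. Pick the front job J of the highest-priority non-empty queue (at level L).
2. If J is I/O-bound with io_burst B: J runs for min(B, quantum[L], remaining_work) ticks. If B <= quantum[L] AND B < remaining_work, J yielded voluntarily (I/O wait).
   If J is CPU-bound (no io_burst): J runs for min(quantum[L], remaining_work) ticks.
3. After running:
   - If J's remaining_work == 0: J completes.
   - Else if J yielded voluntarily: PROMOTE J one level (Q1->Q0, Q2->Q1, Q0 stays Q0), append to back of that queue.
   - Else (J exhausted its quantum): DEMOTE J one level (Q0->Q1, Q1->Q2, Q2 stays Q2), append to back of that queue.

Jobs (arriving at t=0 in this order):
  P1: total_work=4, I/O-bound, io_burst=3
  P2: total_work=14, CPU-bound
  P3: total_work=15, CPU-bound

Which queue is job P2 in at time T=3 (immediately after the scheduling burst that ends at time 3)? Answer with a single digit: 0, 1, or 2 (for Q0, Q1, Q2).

Answer: 0

Derivation:
t=0-3: P1@Q0 runs 3, rem=1, I/O yield, promote→Q0. Q0=[P2,P3,P1] Q1=[] Q2=[]
t=3-6: P2@Q0 runs 3, rem=11, quantum used, demote→Q1. Q0=[P3,P1] Q1=[P2] Q2=[]
t=6-9: P3@Q0 runs 3, rem=12, quantum used, demote→Q1. Q0=[P1] Q1=[P2,P3] Q2=[]
t=9-10: P1@Q0 runs 1, rem=0, completes. Q0=[] Q1=[P2,P3] Q2=[]
t=10-14: P2@Q1 runs 4, rem=7, quantum used, demote→Q2. Q0=[] Q1=[P3] Q2=[P2]
t=14-18: P3@Q1 runs 4, rem=8, quantum used, demote→Q2. Q0=[] Q1=[] Q2=[P2,P3]
t=18-25: P2@Q2 runs 7, rem=0, completes. Q0=[] Q1=[] Q2=[P3]
t=25-33: P3@Q2 runs 8, rem=0, completes. Q0=[] Q1=[] Q2=[]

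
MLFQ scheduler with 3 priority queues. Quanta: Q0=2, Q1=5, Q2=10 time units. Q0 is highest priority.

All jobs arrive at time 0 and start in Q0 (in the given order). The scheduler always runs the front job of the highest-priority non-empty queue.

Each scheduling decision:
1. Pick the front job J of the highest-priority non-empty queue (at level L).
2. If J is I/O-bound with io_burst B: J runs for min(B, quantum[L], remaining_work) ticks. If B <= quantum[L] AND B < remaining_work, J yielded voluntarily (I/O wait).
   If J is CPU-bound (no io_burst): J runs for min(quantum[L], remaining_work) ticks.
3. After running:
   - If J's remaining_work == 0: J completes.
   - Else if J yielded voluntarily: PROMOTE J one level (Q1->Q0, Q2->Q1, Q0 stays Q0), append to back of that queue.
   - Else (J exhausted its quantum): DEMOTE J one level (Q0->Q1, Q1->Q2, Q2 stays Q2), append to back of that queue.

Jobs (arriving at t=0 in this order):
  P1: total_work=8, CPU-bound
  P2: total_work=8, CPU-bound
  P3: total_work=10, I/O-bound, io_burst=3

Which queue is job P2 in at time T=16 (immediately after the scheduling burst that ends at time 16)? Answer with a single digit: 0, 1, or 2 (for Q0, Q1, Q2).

Answer: 2

Derivation:
t=0-2: P1@Q0 runs 2, rem=6, quantum used, demote→Q1. Q0=[P2,P3] Q1=[P1] Q2=[]
t=2-4: P2@Q0 runs 2, rem=6, quantum used, demote→Q1. Q0=[P3] Q1=[P1,P2] Q2=[]
t=4-6: P3@Q0 runs 2, rem=8, quantum used, demote→Q1. Q0=[] Q1=[P1,P2,P3] Q2=[]
t=6-11: P1@Q1 runs 5, rem=1, quantum used, demote→Q2. Q0=[] Q1=[P2,P3] Q2=[P1]
t=11-16: P2@Q1 runs 5, rem=1, quantum used, demote→Q2. Q0=[] Q1=[P3] Q2=[P1,P2]
t=16-19: P3@Q1 runs 3, rem=5, I/O yield, promote→Q0. Q0=[P3] Q1=[] Q2=[P1,P2]
t=19-21: P3@Q0 runs 2, rem=3, quantum used, demote→Q1. Q0=[] Q1=[P3] Q2=[P1,P2]
t=21-24: P3@Q1 runs 3, rem=0, completes. Q0=[] Q1=[] Q2=[P1,P2]
t=24-25: P1@Q2 runs 1, rem=0, completes. Q0=[] Q1=[] Q2=[P2]
t=25-26: P2@Q2 runs 1, rem=0, completes. Q0=[] Q1=[] Q2=[]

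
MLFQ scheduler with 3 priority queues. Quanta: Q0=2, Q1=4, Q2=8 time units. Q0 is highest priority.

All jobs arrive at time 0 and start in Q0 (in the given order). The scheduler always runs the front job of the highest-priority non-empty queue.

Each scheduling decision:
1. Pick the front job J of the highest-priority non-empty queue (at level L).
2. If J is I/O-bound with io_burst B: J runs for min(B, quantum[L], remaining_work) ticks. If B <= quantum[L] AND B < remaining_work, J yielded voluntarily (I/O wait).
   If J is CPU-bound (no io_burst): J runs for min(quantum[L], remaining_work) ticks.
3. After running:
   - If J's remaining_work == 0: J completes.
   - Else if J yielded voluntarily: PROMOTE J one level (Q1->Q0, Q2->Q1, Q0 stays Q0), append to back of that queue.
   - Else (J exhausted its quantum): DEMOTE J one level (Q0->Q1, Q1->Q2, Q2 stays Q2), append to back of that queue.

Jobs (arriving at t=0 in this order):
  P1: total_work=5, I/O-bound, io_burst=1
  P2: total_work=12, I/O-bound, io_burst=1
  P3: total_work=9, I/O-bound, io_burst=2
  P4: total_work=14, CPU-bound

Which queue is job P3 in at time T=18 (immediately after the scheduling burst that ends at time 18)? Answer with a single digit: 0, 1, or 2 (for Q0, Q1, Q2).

t=0-1: P1@Q0 runs 1, rem=4, I/O yield, promote→Q0. Q0=[P2,P3,P4,P1] Q1=[] Q2=[]
t=1-2: P2@Q0 runs 1, rem=11, I/O yield, promote→Q0. Q0=[P3,P4,P1,P2] Q1=[] Q2=[]
t=2-4: P3@Q0 runs 2, rem=7, I/O yield, promote→Q0. Q0=[P4,P1,P2,P3] Q1=[] Q2=[]
t=4-6: P4@Q0 runs 2, rem=12, quantum used, demote→Q1. Q0=[P1,P2,P3] Q1=[P4] Q2=[]
t=6-7: P1@Q0 runs 1, rem=3, I/O yield, promote→Q0. Q0=[P2,P3,P1] Q1=[P4] Q2=[]
t=7-8: P2@Q0 runs 1, rem=10, I/O yield, promote→Q0. Q0=[P3,P1,P2] Q1=[P4] Q2=[]
t=8-10: P3@Q0 runs 2, rem=5, I/O yield, promote→Q0. Q0=[P1,P2,P3] Q1=[P4] Q2=[]
t=10-11: P1@Q0 runs 1, rem=2, I/O yield, promote→Q0. Q0=[P2,P3,P1] Q1=[P4] Q2=[]
t=11-12: P2@Q0 runs 1, rem=9, I/O yield, promote→Q0. Q0=[P3,P1,P2] Q1=[P4] Q2=[]
t=12-14: P3@Q0 runs 2, rem=3, I/O yield, promote→Q0. Q0=[P1,P2,P3] Q1=[P4] Q2=[]
t=14-15: P1@Q0 runs 1, rem=1, I/O yield, promote→Q0. Q0=[P2,P3,P1] Q1=[P4] Q2=[]
t=15-16: P2@Q0 runs 1, rem=8, I/O yield, promote→Q0. Q0=[P3,P1,P2] Q1=[P4] Q2=[]
t=16-18: P3@Q0 runs 2, rem=1, I/O yield, promote→Q0. Q0=[P1,P2,P3] Q1=[P4] Q2=[]
t=18-19: P1@Q0 runs 1, rem=0, completes. Q0=[P2,P3] Q1=[P4] Q2=[]
t=19-20: P2@Q0 runs 1, rem=7, I/O yield, promote→Q0. Q0=[P3,P2] Q1=[P4] Q2=[]
t=20-21: P3@Q0 runs 1, rem=0, completes. Q0=[P2] Q1=[P4] Q2=[]
t=21-22: P2@Q0 runs 1, rem=6, I/O yield, promote→Q0. Q0=[P2] Q1=[P4] Q2=[]
t=22-23: P2@Q0 runs 1, rem=5, I/O yield, promote→Q0. Q0=[P2] Q1=[P4] Q2=[]
t=23-24: P2@Q0 runs 1, rem=4, I/O yield, promote→Q0. Q0=[P2] Q1=[P4] Q2=[]
t=24-25: P2@Q0 runs 1, rem=3, I/O yield, promote→Q0. Q0=[P2] Q1=[P4] Q2=[]
t=25-26: P2@Q0 runs 1, rem=2, I/O yield, promote→Q0. Q0=[P2] Q1=[P4] Q2=[]
t=26-27: P2@Q0 runs 1, rem=1, I/O yield, promote→Q0. Q0=[P2] Q1=[P4] Q2=[]
t=27-28: P2@Q0 runs 1, rem=0, completes. Q0=[] Q1=[P4] Q2=[]
t=28-32: P4@Q1 runs 4, rem=8, quantum used, demote→Q2. Q0=[] Q1=[] Q2=[P4]
t=32-40: P4@Q2 runs 8, rem=0, completes. Q0=[] Q1=[] Q2=[]

Answer: 0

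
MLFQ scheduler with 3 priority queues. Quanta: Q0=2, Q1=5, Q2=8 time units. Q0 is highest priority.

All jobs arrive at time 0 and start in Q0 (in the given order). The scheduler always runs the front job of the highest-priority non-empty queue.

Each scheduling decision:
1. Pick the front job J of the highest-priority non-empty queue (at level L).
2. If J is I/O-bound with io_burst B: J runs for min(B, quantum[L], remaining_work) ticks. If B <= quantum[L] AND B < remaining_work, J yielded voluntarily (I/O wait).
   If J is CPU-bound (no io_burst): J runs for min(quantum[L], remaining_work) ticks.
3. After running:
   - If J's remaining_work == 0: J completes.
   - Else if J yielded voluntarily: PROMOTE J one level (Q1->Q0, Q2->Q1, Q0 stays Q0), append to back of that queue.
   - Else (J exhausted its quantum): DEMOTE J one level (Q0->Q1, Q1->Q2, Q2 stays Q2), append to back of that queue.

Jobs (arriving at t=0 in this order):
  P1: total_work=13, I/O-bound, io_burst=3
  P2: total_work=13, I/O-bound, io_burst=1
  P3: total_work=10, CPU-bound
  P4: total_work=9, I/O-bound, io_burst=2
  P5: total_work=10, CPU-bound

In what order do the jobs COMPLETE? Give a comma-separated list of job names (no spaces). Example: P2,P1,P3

t=0-2: P1@Q0 runs 2, rem=11, quantum used, demote→Q1. Q0=[P2,P3,P4,P5] Q1=[P1] Q2=[]
t=2-3: P2@Q0 runs 1, rem=12, I/O yield, promote→Q0. Q0=[P3,P4,P5,P2] Q1=[P1] Q2=[]
t=3-5: P3@Q0 runs 2, rem=8, quantum used, demote→Q1. Q0=[P4,P5,P2] Q1=[P1,P3] Q2=[]
t=5-7: P4@Q0 runs 2, rem=7, I/O yield, promote→Q0. Q0=[P5,P2,P4] Q1=[P1,P3] Q2=[]
t=7-9: P5@Q0 runs 2, rem=8, quantum used, demote→Q1. Q0=[P2,P4] Q1=[P1,P3,P5] Q2=[]
t=9-10: P2@Q0 runs 1, rem=11, I/O yield, promote→Q0. Q0=[P4,P2] Q1=[P1,P3,P5] Q2=[]
t=10-12: P4@Q0 runs 2, rem=5, I/O yield, promote→Q0. Q0=[P2,P4] Q1=[P1,P3,P5] Q2=[]
t=12-13: P2@Q0 runs 1, rem=10, I/O yield, promote→Q0. Q0=[P4,P2] Q1=[P1,P3,P5] Q2=[]
t=13-15: P4@Q0 runs 2, rem=3, I/O yield, promote→Q0. Q0=[P2,P4] Q1=[P1,P3,P5] Q2=[]
t=15-16: P2@Q0 runs 1, rem=9, I/O yield, promote→Q0. Q0=[P4,P2] Q1=[P1,P3,P5] Q2=[]
t=16-18: P4@Q0 runs 2, rem=1, I/O yield, promote→Q0. Q0=[P2,P4] Q1=[P1,P3,P5] Q2=[]
t=18-19: P2@Q0 runs 1, rem=8, I/O yield, promote→Q0. Q0=[P4,P2] Q1=[P1,P3,P5] Q2=[]
t=19-20: P4@Q0 runs 1, rem=0, completes. Q0=[P2] Q1=[P1,P3,P5] Q2=[]
t=20-21: P2@Q0 runs 1, rem=7, I/O yield, promote→Q0. Q0=[P2] Q1=[P1,P3,P5] Q2=[]
t=21-22: P2@Q0 runs 1, rem=6, I/O yield, promote→Q0. Q0=[P2] Q1=[P1,P3,P5] Q2=[]
t=22-23: P2@Q0 runs 1, rem=5, I/O yield, promote→Q0. Q0=[P2] Q1=[P1,P3,P5] Q2=[]
t=23-24: P2@Q0 runs 1, rem=4, I/O yield, promote→Q0. Q0=[P2] Q1=[P1,P3,P5] Q2=[]
t=24-25: P2@Q0 runs 1, rem=3, I/O yield, promote→Q0. Q0=[P2] Q1=[P1,P3,P5] Q2=[]
t=25-26: P2@Q0 runs 1, rem=2, I/O yield, promote→Q0. Q0=[P2] Q1=[P1,P3,P5] Q2=[]
t=26-27: P2@Q0 runs 1, rem=1, I/O yield, promote→Q0. Q0=[P2] Q1=[P1,P3,P5] Q2=[]
t=27-28: P2@Q0 runs 1, rem=0, completes. Q0=[] Q1=[P1,P3,P5] Q2=[]
t=28-31: P1@Q1 runs 3, rem=8, I/O yield, promote→Q0. Q0=[P1] Q1=[P3,P5] Q2=[]
t=31-33: P1@Q0 runs 2, rem=6, quantum used, demote→Q1. Q0=[] Q1=[P3,P5,P1] Q2=[]
t=33-38: P3@Q1 runs 5, rem=3, quantum used, demote→Q2. Q0=[] Q1=[P5,P1] Q2=[P3]
t=38-43: P5@Q1 runs 5, rem=3, quantum used, demote→Q2. Q0=[] Q1=[P1] Q2=[P3,P5]
t=43-46: P1@Q1 runs 3, rem=3, I/O yield, promote→Q0. Q0=[P1] Q1=[] Q2=[P3,P5]
t=46-48: P1@Q0 runs 2, rem=1, quantum used, demote→Q1. Q0=[] Q1=[P1] Q2=[P3,P5]
t=48-49: P1@Q1 runs 1, rem=0, completes. Q0=[] Q1=[] Q2=[P3,P5]
t=49-52: P3@Q2 runs 3, rem=0, completes. Q0=[] Q1=[] Q2=[P5]
t=52-55: P5@Q2 runs 3, rem=0, completes. Q0=[] Q1=[] Q2=[]

Answer: P4,P2,P1,P3,P5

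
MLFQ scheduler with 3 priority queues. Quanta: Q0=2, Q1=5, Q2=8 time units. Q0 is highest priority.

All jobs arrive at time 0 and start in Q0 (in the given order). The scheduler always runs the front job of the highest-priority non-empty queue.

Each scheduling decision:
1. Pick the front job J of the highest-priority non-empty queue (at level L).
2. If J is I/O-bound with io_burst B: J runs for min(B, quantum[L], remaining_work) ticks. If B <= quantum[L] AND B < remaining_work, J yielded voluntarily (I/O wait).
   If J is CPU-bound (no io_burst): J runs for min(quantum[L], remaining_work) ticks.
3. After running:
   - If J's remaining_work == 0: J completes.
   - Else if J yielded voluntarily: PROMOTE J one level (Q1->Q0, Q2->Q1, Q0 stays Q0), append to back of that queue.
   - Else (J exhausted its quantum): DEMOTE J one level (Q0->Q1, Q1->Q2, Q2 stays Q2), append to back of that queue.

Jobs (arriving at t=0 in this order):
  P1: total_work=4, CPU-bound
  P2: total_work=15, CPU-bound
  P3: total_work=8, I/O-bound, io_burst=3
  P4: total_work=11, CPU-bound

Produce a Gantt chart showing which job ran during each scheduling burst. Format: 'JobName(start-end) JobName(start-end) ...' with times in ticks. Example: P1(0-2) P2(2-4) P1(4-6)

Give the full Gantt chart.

Answer: P1(0-2) P2(2-4) P3(4-6) P4(6-8) P1(8-10) P2(10-15) P3(15-18) P3(18-20) P4(20-25) P3(25-26) P2(26-34) P4(34-38)

Derivation:
t=0-2: P1@Q0 runs 2, rem=2, quantum used, demote→Q1. Q0=[P2,P3,P4] Q1=[P1] Q2=[]
t=2-4: P2@Q0 runs 2, rem=13, quantum used, demote→Q1. Q0=[P3,P4] Q1=[P1,P2] Q2=[]
t=4-6: P3@Q0 runs 2, rem=6, quantum used, demote→Q1. Q0=[P4] Q1=[P1,P2,P3] Q2=[]
t=6-8: P4@Q0 runs 2, rem=9, quantum used, demote→Q1. Q0=[] Q1=[P1,P2,P3,P4] Q2=[]
t=8-10: P1@Q1 runs 2, rem=0, completes. Q0=[] Q1=[P2,P3,P4] Q2=[]
t=10-15: P2@Q1 runs 5, rem=8, quantum used, demote→Q2. Q0=[] Q1=[P3,P4] Q2=[P2]
t=15-18: P3@Q1 runs 3, rem=3, I/O yield, promote→Q0. Q0=[P3] Q1=[P4] Q2=[P2]
t=18-20: P3@Q0 runs 2, rem=1, quantum used, demote→Q1. Q0=[] Q1=[P4,P3] Q2=[P2]
t=20-25: P4@Q1 runs 5, rem=4, quantum used, demote→Q2. Q0=[] Q1=[P3] Q2=[P2,P4]
t=25-26: P3@Q1 runs 1, rem=0, completes. Q0=[] Q1=[] Q2=[P2,P4]
t=26-34: P2@Q2 runs 8, rem=0, completes. Q0=[] Q1=[] Q2=[P4]
t=34-38: P4@Q2 runs 4, rem=0, completes. Q0=[] Q1=[] Q2=[]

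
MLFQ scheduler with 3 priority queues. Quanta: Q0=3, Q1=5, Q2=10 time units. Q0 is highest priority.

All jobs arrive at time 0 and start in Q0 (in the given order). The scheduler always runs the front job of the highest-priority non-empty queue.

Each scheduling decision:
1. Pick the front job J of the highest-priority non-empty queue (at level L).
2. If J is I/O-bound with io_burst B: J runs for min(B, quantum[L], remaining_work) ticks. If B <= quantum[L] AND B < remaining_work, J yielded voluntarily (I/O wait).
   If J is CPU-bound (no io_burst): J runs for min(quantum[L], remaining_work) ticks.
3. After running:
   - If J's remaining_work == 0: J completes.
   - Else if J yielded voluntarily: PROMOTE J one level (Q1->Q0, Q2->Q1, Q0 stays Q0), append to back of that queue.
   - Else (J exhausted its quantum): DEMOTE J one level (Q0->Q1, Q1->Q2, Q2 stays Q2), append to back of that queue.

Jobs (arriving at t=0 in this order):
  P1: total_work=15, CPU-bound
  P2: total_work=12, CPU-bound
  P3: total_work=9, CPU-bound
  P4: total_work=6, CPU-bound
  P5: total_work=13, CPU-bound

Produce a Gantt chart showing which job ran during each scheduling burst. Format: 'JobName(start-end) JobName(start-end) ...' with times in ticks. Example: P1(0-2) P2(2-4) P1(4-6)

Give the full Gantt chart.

t=0-3: P1@Q0 runs 3, rem=12, quantum used, demote→Q1. Q0=[P2,P3,P4,P5] Q1=[P1] Q2=[]
t=3-6: P2@Q0 runs 3, rem=9, quantum used, demote→Q1. Q0=[P3,P4,P5] Q1=[P1,P2] Q2=[]
t=6-9: P3@Q0 runs 3, rem=6, quantum used, demote→Q1. Q0=[P4,P5] Q1=[P1,P2,P3] Q2=[]
t=9-12: P4@Q0 runs 3, rem=3, quantum used, demote→Q1. Q0=[P5] Q1=[P1,P2,P3,P4] Q2=[]
t=12-15: P5@Q0 runs 3, rem=10, quantum used, demote→Q1. Q0=[] Q1=[P1,P2,P3,P4,P5] Q2=[]
t=15-20: P1@Q1 runs 5, rem=7, quantum used, demote→Q2. Q0=[] Q1=[P2,P3,P4,P5] Q2=[P1]
t=20-25: P2@Q1 runs 5, rem=4, quantum used, demote→Q2. Q0=[] Q1=[P3,P4,P5] Q2=[P1,P2]
t=25-30: P3@Q1 runs 5, rem=1, quantum used, demote→Q2. Q0=[] Q1=[P4,P5] Q2=[P1,P2,P3]
t=30-33: P4@Q1 runs 3, rem=0, completes. Q0=[] Q1=[P5] Q2=[P1,P2,P3]
t=33-38: P5@Q1 runs 5, rem=5, quantum used, demote→Q2. Q0=[] Q1=[] Q2=[P1,P2,P3,P5]
t=38-45: P1@Q2 runs 7, rem=0, completes. Q0=[] Q1=[] Q2=[P2,P3,P5]
t=45-49: P2@Q2 runs 4, rem=0, completes. Q0=[] Q1=[] Q2=[P3,P5]
t=49-50: P3@Q2 runs 1, rem=0, completes. Q0=[] Q1=[] Q2=[P5]
t=50-55: P5@Q2 runs 5, rem=0, completes. Q0=[] Q1=[] Q2=[]

Answer: P1(0-3) P2(3-6) P3(6-9) P4(9-12) P5(12-15) P1(15-20) P2(20-25) P3(25-30) P4(30-33) P5(33-38) P1(38-45) P2(45-49) P3(49-50) P5(50-55)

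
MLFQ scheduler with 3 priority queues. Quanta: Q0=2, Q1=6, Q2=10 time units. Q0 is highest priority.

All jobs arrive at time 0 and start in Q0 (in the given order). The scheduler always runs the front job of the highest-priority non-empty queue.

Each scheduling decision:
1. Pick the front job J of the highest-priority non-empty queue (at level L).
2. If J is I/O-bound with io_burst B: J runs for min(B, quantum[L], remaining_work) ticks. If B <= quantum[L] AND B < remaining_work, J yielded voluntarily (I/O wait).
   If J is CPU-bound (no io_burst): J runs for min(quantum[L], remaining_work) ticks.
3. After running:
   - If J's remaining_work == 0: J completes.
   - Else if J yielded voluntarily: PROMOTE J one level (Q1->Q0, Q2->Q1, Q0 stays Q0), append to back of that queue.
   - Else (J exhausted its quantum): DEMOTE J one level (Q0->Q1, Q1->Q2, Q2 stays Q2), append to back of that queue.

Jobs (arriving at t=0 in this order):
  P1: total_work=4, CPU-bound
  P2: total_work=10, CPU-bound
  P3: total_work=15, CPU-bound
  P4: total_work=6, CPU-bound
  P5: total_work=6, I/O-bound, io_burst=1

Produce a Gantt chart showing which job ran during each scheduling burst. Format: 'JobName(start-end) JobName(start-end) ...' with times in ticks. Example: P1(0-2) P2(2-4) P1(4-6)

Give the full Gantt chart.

Answer: P1(0-2) P2(2-4) P3(4-6) P4(6-8) P5(8-9) P5(9-10) P5(10-11) P5(11-12) P5(12-13) P5(13-14) P1(14-16) P2(16-22) P3(22-28) P4(28-32) P2(32-34) P3(34-41)

Derivation:
t=0-2: P1@Q0 runs 2, rem=2, quantum used, demote→Q1. Q0=[P2,P3,P4,P5] Q1=[P1] Q2=[]
t=2-4: P2@Q0 runs 2, rem=8, quantum used, demote→Q1. Q0=[P3,P4,P5] Q1=[P1,P2] Q2=[]
t=4-6: P3@Q0 runs 2, rem=13, quantum used, demote→Q1. Q0=[P4,P5] Q1=[P1,P2,P3] Q2=[]
t=6-8: P4@Q0 runs 2, rem=4, quantum used, demote→Q1. Q0=[P5] Q1=[P1,P2,P3,P4] Q2=[]
t=8-9: P5@Q0 runs 1, rem=5, I/O yield, promote→Q0. Q0=[P5] Q1=[P1,P2,P3,P4] Q2=[]
t=9-10: P5@Q0 runs 1, rem=4, I/O yield, promote→Q0. Q0=[P5] Q1=[P1,P2,P3,P4] Q2=[]
t=10-11: P5@Q0 runs 1, rem=3, I/O yield, promote→Q0. Q0=[P5] Q1=[P1,P2,P3,P4] Q2=[]
t=11-12: P5@Q0 runs 1, rem=2, I/O yield, promote→Q0. Q0=[P5] Q1=[P1,P2,P3,P4] Q2=[]
t=12-13: P5@Q0 runs 1, rem=1, I/O yield, promote→Q0. Q0=[P5] Q1=[P1,P2,P3,P4] Q2=[]
t=13-14: P5@Q0 runs 1, rem=0, completes. Q0=[] Q1=[P1,P2,P3,P4] Q2=[]
t=14-16: P1@Q1 runs 2, rem=0, completes. Q0=[] Q1=[P2,P3,P4] Q2=[]
t=16-22: P2@Q1 runs 6, rem=2, quantum used, demote→Q2. Q0=[] Q1=[P3,P4] Q2=[P2]
t=22-28: P3@Q1 runs 6, rem=7, quantum used, demote→Q2. Q0=[] Q1=[P4] Q2=[P2,P3]
t=28-32: P4@Q1 runs 4, rem=0, completes. Q0=[] Q1=[] Q2=[P2,P3]
t=32-34: P2@Q2 runs 2, rem=0, completes. Q0=[] Q1=[] Q2=[P3]
t=34-41: P3@Q2 runs 7, rem=0, completes. Q0=[] Q1=[] Q2=[]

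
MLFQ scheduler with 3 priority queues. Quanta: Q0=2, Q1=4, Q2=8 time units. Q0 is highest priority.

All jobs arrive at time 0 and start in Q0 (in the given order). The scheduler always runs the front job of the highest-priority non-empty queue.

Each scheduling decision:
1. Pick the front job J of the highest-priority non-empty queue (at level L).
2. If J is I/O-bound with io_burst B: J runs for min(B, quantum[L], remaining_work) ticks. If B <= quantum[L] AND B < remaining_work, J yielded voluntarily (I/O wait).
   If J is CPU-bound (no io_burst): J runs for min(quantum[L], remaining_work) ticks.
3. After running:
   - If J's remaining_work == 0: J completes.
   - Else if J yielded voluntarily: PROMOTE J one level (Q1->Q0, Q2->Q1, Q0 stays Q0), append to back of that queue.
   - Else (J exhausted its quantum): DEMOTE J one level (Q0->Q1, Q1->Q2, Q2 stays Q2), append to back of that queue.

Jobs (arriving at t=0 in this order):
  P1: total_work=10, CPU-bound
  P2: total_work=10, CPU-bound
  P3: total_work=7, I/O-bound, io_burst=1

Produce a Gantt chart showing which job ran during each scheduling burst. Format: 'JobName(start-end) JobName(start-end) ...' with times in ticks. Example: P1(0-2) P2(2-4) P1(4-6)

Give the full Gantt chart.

Answer: P1(0-2) P2(2-4) P3(4-5) P3(5-6) P3(6-7) P3(7-8) P3(8-9) P3(9-10) P3(10-11) P1(11-15) P2(15-19) P1(19-23) P2(23-27)

Derivation:
t=0-2: P1@Q0 runs 2, rem=8, quantum used, demote→Q1. Q0=[P2,P3] Q1=[P1] Q2=[]
t=2-4: P2@Q0 runs 2, rem=8, quantum used, demote→Q1. Q0=[P3] Q1=[P1,P2] Q2=[]
t=4-5: P3@Q0 runs 1, rem=6, I/O yield, promote→Q0. Q0=[P3] Q1=[P1,P2] Q2=[]
t=5-6: P3@Q0 runs 1, rem=5, I/O yield, promote→Q0. Q0=[P3] Q1=[P1,P2] Q2=[]
t=6-7: P3@Q0 runs 1, rem=4, I/O yield, promote→Q0. Q0=[P3] Q1=[P1,P2] Q2=[]
t=7-8: P3@Q0 runs 1, rem=3, I/O yield, promote→Q0. Q0=[P3] Q1=[P1,P2] Q2=[]
t=8-9: P3@Q0 runs 1, rem=2, I/O yield, promote→Q0. Q0=[P3] Q1=[P1,P2] Q2=[]
t=9-10: P3@Q0 runs 1, rem=1, I/O yield, promote→Q0. Q0=[P3] Q1=[P1,P2] Q2=[]
t=10-11: P3@Q0 runs 1, rem=0, completes. Q0=[] Q1=[P1,P2] Q2=[]
t=11-15: P1@Q1 runs 4, rem=4, quantum used, demote→Q2. Q0=[] Q1=[P2] Q2=[P1]
t=15-19: P2@Q1 runs 4, rem=4, quantum used, demote→Q2. Q0=[] Q1=[] Q2=[P1,P2]
t=19-23: P1@Q2 runs 4, rem=0, completes. Q0=[] Q1=[] Q2=[P2]
t=23-27: P2@Q2 runs 4, rem=0, completes. Q0=[] Q1=[] Q2=[]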